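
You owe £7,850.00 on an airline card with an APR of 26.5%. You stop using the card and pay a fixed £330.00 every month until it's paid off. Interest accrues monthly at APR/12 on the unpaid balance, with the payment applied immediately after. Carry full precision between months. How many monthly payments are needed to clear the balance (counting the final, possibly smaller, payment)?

Monthly rate r = 26.5%/12 = 2.20833% = 0.0220833.
Recurrence: B ← B·(1+r) − £330.00.
Month 1: interest £173.35; balance after payment £7,693.35.
Month 2: interest £169.89; balance after payment £7,533.25.
Closed form: n = −ln(1 − rB₀/P)/ln(1+r) = −ln(0.47468)/ln(1.02208) ≈ 34.112, so the balance reaches zero during payment 35.

35 months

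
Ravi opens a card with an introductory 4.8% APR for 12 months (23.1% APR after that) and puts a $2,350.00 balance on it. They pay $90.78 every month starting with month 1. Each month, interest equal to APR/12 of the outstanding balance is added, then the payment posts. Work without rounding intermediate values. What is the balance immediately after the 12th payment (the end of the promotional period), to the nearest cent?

Promo months 1–12 at r₀ = 4.8%/12 = 0.004; months 13+ at r₁ = 23.1%/12 = 0.01925.
After month 12: iterate B ← B·(1+r₀) − $90.78 for 12 months → $1,351.67.

$1,351.67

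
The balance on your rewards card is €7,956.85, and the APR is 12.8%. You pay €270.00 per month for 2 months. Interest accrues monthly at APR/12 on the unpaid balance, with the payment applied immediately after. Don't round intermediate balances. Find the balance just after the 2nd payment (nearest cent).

Monthly rate r = 12.8%/12 = 1.06667% = 0.0106667.
Each month: B ← B·(1+r) − €270.00.
Month 1: interest €84.87; balance after payment €7,771.72.
Month 2: interest €82.90; balance after payment €7,584.62.

€7,584.62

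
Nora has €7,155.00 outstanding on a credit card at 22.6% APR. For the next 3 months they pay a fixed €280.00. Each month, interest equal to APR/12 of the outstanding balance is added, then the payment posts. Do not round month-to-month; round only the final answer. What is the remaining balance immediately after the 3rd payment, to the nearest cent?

€6,711.00

Monthly rate r = 22.6%/12 = 1.88333% = 0.0188333.
Each month: B ← B·(1+r) − €280.00.
Month 1: interest €134.75; balance after payment €7,009.75.
Month 2: interest €132.02; balance after payment €6,861.77.
Month 3: interest €129.23; balance after payment €6,711.00.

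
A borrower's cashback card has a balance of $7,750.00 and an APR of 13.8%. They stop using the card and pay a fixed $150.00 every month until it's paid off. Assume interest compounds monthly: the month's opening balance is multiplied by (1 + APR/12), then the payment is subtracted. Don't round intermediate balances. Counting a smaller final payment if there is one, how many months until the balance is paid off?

79 months

Monthly rate r = 13.8%/12 = 1.15% = 0.0115.
Recurrence: B ← B·(1+r) − $150.00.
Month 1: interest $89.12; balance after payment $7,689.12.
Month 2: interest $88.42; balance after payment $7,627.55.
Closed form: n = −ln(1 − rB₀/P)/ln(1+r) = −ln(0.40583)/ln(1.0115) ≈ 78.869, so the balance reaches zero during payment 79.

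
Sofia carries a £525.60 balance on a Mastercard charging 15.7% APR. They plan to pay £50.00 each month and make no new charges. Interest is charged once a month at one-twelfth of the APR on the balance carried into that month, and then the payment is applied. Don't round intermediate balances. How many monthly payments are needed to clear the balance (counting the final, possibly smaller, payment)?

Monthly rate r = 15.7%/12 = 1.30833% = 0.0130833.
Recurrence: B ← B·(1+r) − £50.00.
Month 1: interest £6.88; balance after payment £482.48.
Month 2: interest £6.31; balance after payment £438.79.
Closed form: n = −ln(1 − rB₀/P)/ln(1+r) = −ln(0.86247)/ln(1.01308) ≈ 11.383, so the balance reaches zero during payment 12.

12 payments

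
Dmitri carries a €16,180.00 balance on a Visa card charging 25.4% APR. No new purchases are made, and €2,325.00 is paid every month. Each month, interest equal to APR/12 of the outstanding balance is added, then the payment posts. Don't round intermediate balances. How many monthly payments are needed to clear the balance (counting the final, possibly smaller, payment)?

8 months

Monthly rate r = 25.4%/12 = 2.11667% = 0.0211667.
Recurrence: B ← B·(1+r) − €2,325.00.
Month 1: interest €342.48; balance after payment €14,197.48.
Month 2: interest €300.51; balance after payment €12,172.99.
Closed form: n = −ln(1 − rB₀/P)/ln(1+r) = −ln(0.8527)/ln(1.02117) ≈ 7.608, so the balance reaches zero during payment 8.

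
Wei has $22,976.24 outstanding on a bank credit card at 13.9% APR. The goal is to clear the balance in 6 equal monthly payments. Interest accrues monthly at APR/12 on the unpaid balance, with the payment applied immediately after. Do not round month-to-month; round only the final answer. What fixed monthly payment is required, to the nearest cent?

Monthly rate r = 13.9%/12 = 1.15833% = 0.0115833.
Level-payment amortization: P = B₀·r / (1 − (1+r)^(−n)) = 22976.24·0.0115833 / (1 − 1.01158^(−6)).
Denominator 1 − (1+r)^(−6) = 0.0667671712.
P = 266.141 / 0.0667671712 ≈ 3986.11.

$3,986.11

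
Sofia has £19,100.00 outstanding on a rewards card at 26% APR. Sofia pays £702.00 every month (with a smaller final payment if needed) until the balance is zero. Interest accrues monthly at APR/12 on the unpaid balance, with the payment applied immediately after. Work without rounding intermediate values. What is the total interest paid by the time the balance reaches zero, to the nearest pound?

£10,062

Monthly rate r = 26%/12 = 2.16667% = 0.0216667.
Payoff takes n = ⌈−ln(1 − rB₀/P)/ln(1+r)⌉ = ⌈41.539⌉ = 42 payments; the last is £380.06.
Total paid = 41·£702.00 + £380.06 = £29,162.06.
Total interest = total paid − principal = £29,162.06 − £19,100.00 = £10,062.06.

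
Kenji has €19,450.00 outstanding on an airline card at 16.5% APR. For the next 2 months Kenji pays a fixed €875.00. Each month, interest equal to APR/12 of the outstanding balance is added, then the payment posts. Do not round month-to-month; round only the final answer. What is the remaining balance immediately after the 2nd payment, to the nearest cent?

Monthly rate r = 16.5%/12 = 1.375% = 0.01375.
Each month: B ← B·(1+r) − €875.00.
Month 1: interest €267.44; balance after payment €18,842.44.
Month 2: interest €259.08; balance after payment €18,226.52.

€18,226.52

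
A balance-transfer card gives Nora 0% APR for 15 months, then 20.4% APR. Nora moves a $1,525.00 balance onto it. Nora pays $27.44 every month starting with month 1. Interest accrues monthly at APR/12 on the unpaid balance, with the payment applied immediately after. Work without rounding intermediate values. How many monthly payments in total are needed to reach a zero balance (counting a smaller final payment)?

Promo months 1–15 at r₀ = 0%/12 = 0; months 16+ at r₁ = 20.4%/12 = 0.017.
After month 15 (no interest yet): B = $1,525.00 − 15·$27.44 = $1,113.40.
Then at r₁ with $27.44/mo: n₂ = −ln(1 − r₁·B/P)/ln(1+r₁) ≈ 69.44 → 70 more payments.

85 months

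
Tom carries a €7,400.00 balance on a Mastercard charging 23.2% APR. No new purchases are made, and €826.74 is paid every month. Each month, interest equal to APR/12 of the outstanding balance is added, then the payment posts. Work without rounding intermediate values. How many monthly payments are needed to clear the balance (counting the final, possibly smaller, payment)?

10 payments

Monthly rate r = 23.2%/12 = 1.93333% = 0.0193333.
Recurrence: B ← B·(1+r) − €826.74.
Month 1: interest €143.07; balance after payment €6,716.33.
Month 2: interest €129.85; balance after payment €6,019.44.
Closed form: n = −ln(1 − rB₀/P)/ln(1+r) = −ln(0.82695)/ln(1.01933) ≈ 9.923, so the balance reaches zero during payment 10.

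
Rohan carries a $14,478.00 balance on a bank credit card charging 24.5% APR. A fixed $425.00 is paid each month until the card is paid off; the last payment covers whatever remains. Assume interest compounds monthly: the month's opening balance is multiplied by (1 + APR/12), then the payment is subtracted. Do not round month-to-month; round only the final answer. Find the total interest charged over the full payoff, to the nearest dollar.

$10,528

Monthly rate r = 24.5%/12 = 2.04167% = 0.0204167.
Payoff takes n = ⌈−ln(1 − rB₀/P)/ln(1+r)⌉ = ⌈58.835⌉ = 59 payments; the last is $355.60.
Total paid = 58·$425.00 + $355.60 = $25,005.60.
Total interest = total paid − principal = $25,005.60 − $14,478.00 = $10,527.60.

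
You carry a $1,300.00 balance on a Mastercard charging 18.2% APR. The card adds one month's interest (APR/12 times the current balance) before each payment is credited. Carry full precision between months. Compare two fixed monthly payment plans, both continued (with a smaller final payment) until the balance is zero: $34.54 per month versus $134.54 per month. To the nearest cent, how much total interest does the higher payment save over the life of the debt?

$524.46

Monthly rate r = 18.2%/12 = 1.51667% = 0.0151667.
At $34.54/mo: n = ⌈−ln(1 − rB₀/P)/ln(1+r)⌉ = 57 payments (last $6.83); total interest = total paid − $1,300.00 = $641.07.
At $134.54/mo: 11 payments (last $71.21); total interest $116.61.
Interest saved = $641.07 − $116.61 = $524.46.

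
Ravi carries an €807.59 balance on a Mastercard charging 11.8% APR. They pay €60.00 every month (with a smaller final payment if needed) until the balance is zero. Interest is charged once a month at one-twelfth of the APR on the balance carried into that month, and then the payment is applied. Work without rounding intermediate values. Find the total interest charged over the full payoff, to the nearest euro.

Monthly rate r = 11.8%/12 = 0.983333% = 0.00983333.
Payoff takes n = ⌈−ln(1 − rB₀/P)/ln(1+r)⌉ = ⌈14.509⌉ = 15 payments; the last is €30.60.
Total paid = 14·€60.00 + €30.60 = €870.60.
Total interest = total paid − principal = €870.60 − €807.59 = €63.01.

€63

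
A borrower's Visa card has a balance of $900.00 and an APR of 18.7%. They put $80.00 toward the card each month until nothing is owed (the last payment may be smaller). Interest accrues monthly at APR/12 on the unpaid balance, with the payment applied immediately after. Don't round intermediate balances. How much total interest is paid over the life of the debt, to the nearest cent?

$97.37

Monthly rate r = 18.7%/12 = 1.55833% = 0.0155833.
Payoff takes n = ⌈−ln(1 − rB₀/P)/ln(1+r)⌉ = ⌈12.465⌉ = 13 payments; the last is $37.37.
Total paid = 12·$80.00 + $37.37 = $997.37.
Total interest = total paid − principal = $997.37 − $900.00 = $97.37.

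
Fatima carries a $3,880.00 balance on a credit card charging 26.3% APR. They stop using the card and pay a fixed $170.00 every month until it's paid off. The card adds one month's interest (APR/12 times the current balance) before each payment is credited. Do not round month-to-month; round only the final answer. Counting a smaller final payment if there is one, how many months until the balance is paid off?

32 payments

Monthly rate r = 26.3%/12 = 2.19167% = 0.0219167.
Recurrence: B ← B·(1+r) − $170.00.
Month 1: interest $85.04; balance after payment $3,795.04.
Month 2: interest $83.17; balance after payment $3,708.21.
Closed form: n = −ln(1 − rB₀/P)/ln(1+r) = −ln(0.49978)/ln(1.02192) ≈ 31.992, so the balance reaches zero during payment 32.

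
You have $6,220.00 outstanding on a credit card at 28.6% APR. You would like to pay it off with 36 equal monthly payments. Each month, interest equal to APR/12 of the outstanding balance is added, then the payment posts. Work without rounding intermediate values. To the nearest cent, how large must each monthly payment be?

Monthly rate r = 28.6%/12 = 2.38333% = 0.0238333.
Level-payment amortization: P = B₀·r / (1 − (1+r)^(−n)) = 6220.00·0.0238333 / (1 − 1.02383^(−36)).
Denominator 1 − (1+r)^(−36) = 0.57170159.
P = 148.243 / 0.57170159 ≈ 259.30.

$259.30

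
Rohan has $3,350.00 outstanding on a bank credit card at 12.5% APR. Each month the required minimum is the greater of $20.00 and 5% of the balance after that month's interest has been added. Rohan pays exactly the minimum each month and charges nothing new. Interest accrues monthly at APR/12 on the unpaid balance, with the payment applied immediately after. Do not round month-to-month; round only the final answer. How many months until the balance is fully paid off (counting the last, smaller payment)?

75 months

Monthly rate r = 12.5%/12 = 1.04167% = 0.0104167.
While 5% of the post-interest balance exceeds $20.00, each month B ← (B·(1+r))·(1 − 0.05), i.e. B shrinks by the factor (1+r)·0.95 = 0.9599.
This holds for months 1–53. Entering month 54 the balance is $382.76; 5% of the post-interest balance is now below $20.00, so the flat $20.00 minimum applies from here.
From month 54 a fixed $20.00 at rate r clears $382.76 in 22 more payments. Total: 53 + 22 = 75 months.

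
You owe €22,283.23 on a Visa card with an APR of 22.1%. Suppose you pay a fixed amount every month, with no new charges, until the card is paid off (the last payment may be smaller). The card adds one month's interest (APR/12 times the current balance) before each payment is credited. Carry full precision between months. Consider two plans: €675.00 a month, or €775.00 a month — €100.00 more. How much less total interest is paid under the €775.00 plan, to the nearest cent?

€2,615.13

Monthly rate r = 22.1%/12 = 1.84167% = 0.0184167.
At €675.00/mo: n = ⌈−ln(1 − rB₀/P)/ln(1+r)⌉ = 52 payments (last €213.00); total interest = total paid − €22,283.23 = €12,354.77.
At €775.00/mo: 42 payments (last €247.87); total interest €9,739.64.
Interest saved = €12,354.77 − €9,739.64 = €2,615.13.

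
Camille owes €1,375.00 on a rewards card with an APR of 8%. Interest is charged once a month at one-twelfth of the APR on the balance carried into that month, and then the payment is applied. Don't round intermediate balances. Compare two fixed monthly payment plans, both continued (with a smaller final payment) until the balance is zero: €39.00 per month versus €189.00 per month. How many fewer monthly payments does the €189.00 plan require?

Monthly rate r = 8%/12 = 0.666667% = 0.00666667.
At €39.00/mo: n = ⌈−ln(1 − rB₀/P)/ln(1+r)⌉ = 41 payments (last €12.67); total interest = total paid − €1,375.00 = €197.67.
At €189.00/mo: 8 payments (last €91.31); total interest €39.31.
Payments saved = 41 − 8 = 33.

33 fewer payments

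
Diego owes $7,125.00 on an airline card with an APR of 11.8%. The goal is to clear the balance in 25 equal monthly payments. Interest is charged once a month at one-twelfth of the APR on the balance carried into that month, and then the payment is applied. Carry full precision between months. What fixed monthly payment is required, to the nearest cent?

Monthly rate r = 11.8%/12 = 0.983333% = 0.00983333.
Level-payment amortization: P = B₀·r / (1 − (1+r)^(−n)) = 7125.00·0.00983333 / (1 − 1.00983^(−25)).
Denominator 1 − (1+r)^(−25) = 0.217007779.
P = 70.0625 / 0.217007779 ≈ 322.86.

$322.86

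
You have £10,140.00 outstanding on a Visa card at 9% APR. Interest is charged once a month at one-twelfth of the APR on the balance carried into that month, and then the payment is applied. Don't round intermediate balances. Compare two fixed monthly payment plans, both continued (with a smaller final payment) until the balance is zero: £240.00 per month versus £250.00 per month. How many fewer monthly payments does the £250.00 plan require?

Monthly rate r = 9%/12 = 0.75% = 0.0075.
At £240.00/mo: n = ⌈−ln(1 − rB₀/P)/ln(1+r)⌉ = 52 payments (last £0.15); total interest = total paid − £10,140.00 = £2,100.15.
At £250.00/mo: 49 payments (last £135.28); total interest £1,995.28.
Payments saved = 52 − 49 = 3.

3 fewer payments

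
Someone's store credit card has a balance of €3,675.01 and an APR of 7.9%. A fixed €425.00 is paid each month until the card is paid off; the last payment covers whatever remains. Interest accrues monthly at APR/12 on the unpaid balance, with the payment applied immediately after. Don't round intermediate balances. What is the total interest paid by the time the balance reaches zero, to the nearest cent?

Monthly rate r = 7.9%/12 = 0.658333% = 0.00658333.
Payoff takes n = ⌈−ln(1 − rB₀/P)/ln(1+r)⌉ = ⌈8.932⌉ = 9 payments; the last is €396.29.
Total paid = 8·€425.00 + €396.29 = €3,796.29.
Total interest = total paid − principal = €3,796.29 − €3,675.01 = €121.28.

€121.28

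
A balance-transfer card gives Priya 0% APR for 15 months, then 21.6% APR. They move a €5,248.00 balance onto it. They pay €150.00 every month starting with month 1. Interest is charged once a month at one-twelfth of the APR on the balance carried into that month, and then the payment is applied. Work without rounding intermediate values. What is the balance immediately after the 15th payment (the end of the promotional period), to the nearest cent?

Promo months 1–15 at r₀ = 0%/12 = 0; months 16+ at r₁ = 21.6%/12 = 0.018.
After month 15 (no interest yet): B = €5,248.00 − 15·€150.00 = €2,998.00.

€2,998.00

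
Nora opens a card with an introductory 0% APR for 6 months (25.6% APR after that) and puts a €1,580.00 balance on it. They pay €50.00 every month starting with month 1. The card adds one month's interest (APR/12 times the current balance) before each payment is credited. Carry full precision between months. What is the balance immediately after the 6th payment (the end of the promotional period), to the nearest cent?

Promo months 1–6 at r₀ = 0%/12 = 0; months 7+ at r₁ = 25.6%/12 = 0.0213333.
After month 6 (no interest yet): B = €1,580.00 − 6·€50.00 = €1,280.00.

€1,280.00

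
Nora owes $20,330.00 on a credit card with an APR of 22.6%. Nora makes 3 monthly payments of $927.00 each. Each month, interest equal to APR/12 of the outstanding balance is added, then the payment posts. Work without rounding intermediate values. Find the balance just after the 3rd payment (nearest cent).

Monthly rate r = 22.6%/12 = 1.88333% = 0.0188333.
Each month: B ← B·(1+r) − $927.00.
Month 1: interest $382.88; balance after payment $19,785.88.
Month 2: interest $372.63; balance after payment $19,231.52.
Month 3: interest $362.19; balance after payment $18,666.71.

$18,666.71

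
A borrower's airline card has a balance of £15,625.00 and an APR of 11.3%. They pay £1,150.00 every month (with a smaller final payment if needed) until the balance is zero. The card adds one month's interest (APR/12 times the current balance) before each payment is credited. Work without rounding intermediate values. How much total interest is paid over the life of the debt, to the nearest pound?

Monthly rate r = 11.3%/12 = 0.941667% = 0.00941667.
Payoff takes n = ⌈−ln(1 − rB₀/P)/ln(1+r)⌉ = ⌈14.607⌉ = 15 payments; the last is £698.82.
Total paid = 14·£1,150.00 + £698.82 = £16,798.82.
Total interest = total paid − principal = £16,798.82 − £15,625.00 = £1,173.82.

£1,174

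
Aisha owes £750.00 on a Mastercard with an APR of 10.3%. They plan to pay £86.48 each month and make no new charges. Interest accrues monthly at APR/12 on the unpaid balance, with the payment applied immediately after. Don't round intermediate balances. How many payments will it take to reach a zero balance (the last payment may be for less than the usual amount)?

10 months

Monthly rate r = 10.3%/12 = 0.858333% = 0.00858333.
Recurrence: B ← B·(1+r) − £86.48.
Month 1: interest £6.44; balance after payment £669.96.
Month 2: interest £5.75; balance after payment £589.23.
Closed form: n = −ln(1 − rB₀/P)/ln(1+r) = −ln(0.92556)/ln(1.00858) ≈ 9.051, so the balance reaches zero during payment 10.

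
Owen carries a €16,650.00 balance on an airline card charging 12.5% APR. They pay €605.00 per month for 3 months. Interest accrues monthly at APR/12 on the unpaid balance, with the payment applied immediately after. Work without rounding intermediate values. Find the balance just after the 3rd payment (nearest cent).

€15,341.78

Monthly rate r = 12.5%/12 = 1.04167% = 0.0104167.
Each month: B ← B·(1+r) − €605.00.
Month 1: interest €173.44; balance after payment €16,218.44.
Month 2: interest €168.94; balance after payment €15,782.38.
Month 3: interest €164.40; balance after payment €15,341.78.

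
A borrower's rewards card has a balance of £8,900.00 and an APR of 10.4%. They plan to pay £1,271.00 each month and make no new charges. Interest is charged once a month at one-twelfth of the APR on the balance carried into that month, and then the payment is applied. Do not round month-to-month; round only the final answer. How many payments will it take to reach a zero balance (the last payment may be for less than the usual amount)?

8 payments

Monthly rate r = 10.4%/12 = 0.866667% = 0.00866667.
Recurrence: B ← B·(1+r) − £1,271.00.
Month 1: interest £77.13; balance after payment £7,706.13.
Month 2: interest £66.79; balance after payment £6,501.92.
Closed form: n = −ln(1 − rB₀/P)/ln(1+r) = −ln(0.93931)/ln(1.00867) ≈ 7.255, so the balance reaches zero during payment 8.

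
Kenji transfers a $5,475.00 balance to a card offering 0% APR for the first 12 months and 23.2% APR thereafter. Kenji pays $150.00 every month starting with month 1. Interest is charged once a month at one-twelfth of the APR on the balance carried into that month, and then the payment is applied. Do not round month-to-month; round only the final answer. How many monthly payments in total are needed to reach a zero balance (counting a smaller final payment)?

Promo months 1–12 at r₀ = 0%/12 = 0; months 13+ at r₁ = 23.2%/12 = 0.0193333.
After month 12 (no interest yet): B = $5,475.00 − 12·$150.00 = $3,675.00.
Then at r₁ with $150.00/mo: n₂ = −ln(1 − r₁·B/P)/ln(1+r₁) ≈ 33.52 → 34 more payments.

46 payments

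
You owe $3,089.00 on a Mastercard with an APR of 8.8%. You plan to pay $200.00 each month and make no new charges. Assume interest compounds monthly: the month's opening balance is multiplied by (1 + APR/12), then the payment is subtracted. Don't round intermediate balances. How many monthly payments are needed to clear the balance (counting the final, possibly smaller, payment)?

17 payments

Monthly rate r = 8.8%/12 = 0.733333% = 0.00733333.
Recurrence: B ← B·(1+r) − $200.00.
Month 1: interest $22.65; balance after payment $2,911.65.
Month 2: interest $21.35; balance after payment $2,733.00.
Closed form: n = −ln(1 − rB₀/P)/ln(1+r) = −ln(0.88674)/ln(1.00733) ≈ 16.452, so the balance reaches zero during payment 17.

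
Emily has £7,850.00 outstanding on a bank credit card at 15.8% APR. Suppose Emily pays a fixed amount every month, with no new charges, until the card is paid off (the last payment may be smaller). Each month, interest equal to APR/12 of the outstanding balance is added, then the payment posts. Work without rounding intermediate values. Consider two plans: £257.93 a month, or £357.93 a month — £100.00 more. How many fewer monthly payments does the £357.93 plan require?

13 fewer payments

Monthly rate r = 15.8%/12 = 1.31667% = 0.0131667.
At £257.93/mo: n = ⌈−ln(1 − rB₀/P)/ln(1+r)⌉ = 40 payments (last £37.31); total interest = total paid − £7,850.00 = £2,246.58.
At £357.93/mo: 27 payments (last £18.06); total interest £1,474.24.
Payments saved = 40 − 27 = 13.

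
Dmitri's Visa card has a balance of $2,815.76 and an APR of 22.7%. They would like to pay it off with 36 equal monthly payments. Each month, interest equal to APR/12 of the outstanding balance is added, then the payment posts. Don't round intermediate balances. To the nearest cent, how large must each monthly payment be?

$108.56

Monthly rate r = 22.7%/12 = 1.89167% = 0.0189167.
Level-payment amortization: P = B₀·r / (1 − (1+r)^(−n)) = 2815.76·0.0189167 / (1 − 1.01892^(−36)).
Denominator 1 − (1+r)^(−36) = 0.490659725.
P = 53.2648 / 0.490659725 ≈ 108.56.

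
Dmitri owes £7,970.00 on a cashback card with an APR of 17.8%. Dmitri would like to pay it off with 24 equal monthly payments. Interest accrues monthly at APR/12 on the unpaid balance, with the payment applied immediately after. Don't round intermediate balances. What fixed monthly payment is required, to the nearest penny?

Monthly rate r = 17.8%/12 = 1.48333% = 0.0148333.
Level-payment amortization: P = B₀·r / (1 − (1+r)^(−n)) = 7970.00·0.0148333 / (1 − 1.01483^(−24)).
Denominator 1 − (1+r)^(−24) = 0.297693591.
P = 118.222 / 0.297693591 ≈ 397.13.

£397.13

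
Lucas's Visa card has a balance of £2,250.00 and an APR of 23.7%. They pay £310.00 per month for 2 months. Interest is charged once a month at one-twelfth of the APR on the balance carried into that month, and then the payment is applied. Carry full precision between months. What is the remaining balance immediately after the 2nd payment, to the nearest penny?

£1,713.63

Monthly rate r = 23.7%/12 = 1.975% = 0.01975.
Each month: B ← B·(1+r) − £310.00.
Month 1: interest £44.44; balance after payment £1,984.44.
Month 2: interest £39.19; balance after payment £1,713.63.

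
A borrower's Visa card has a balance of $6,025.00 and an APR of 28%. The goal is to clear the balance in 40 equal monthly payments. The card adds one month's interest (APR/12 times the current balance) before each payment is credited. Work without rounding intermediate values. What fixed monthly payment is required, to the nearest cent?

$233.33

Monthly rate r = 28%/12 = 2.33333% = 0.0233333.
Level-payment amortization: P = B₀·r / (1 − (1+r)^(−n)) = 6025.00·0.0233333 / (1 − 1.02333^(−40)).
Denominator 1 − (1+r)^(−40) = 0.602520102.
P = 140.583 / 0.602520102 ≈ 233.33.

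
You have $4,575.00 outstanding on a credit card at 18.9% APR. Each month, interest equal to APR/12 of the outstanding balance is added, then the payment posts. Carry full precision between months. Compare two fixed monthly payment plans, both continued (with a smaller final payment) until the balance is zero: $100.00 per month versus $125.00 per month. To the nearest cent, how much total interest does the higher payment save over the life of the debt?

$1,287.16

Monthly rate r = 18.9%/12 = 1.575% = 0.01575.
At $100.00/mo: n = ⌈−ln(1 − rB₀/P)/ln(1+r)⌉ = 82 payments (last $58.86); total interest = total paid − $4,575.00 = $3,583.86.
At $125.00/mo: 55 payments (last $121.70); total interest $2,296.70.
Interest saved = $3,583.86 − $2,296.70 = $1,287.16.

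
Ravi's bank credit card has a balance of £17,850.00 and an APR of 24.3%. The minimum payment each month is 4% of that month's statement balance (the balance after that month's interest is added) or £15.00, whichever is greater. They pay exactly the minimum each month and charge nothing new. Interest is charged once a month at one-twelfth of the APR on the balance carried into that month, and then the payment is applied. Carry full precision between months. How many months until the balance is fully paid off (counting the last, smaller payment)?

222 months

Monthly rate r = 24.3%/12 = 2.025% = 0.02025.
While 4% of the post-interest balance exceeds £15.00, each month B ← (B·(1+r))·(1 − 0.04), i.e. B shrinks by the factor (1+r)·0.96 = 0.97944.
This holds for months 1–187. Entering month 188 the balance is £366.85; 4% of the post-interest balance is now below £15.00, so the flat £15.00 minimum applies from here.
From month 188 a fixed £15.00 at rate r clears £366.85 in 35 more payments. Total: 187 + 35 = 222 months.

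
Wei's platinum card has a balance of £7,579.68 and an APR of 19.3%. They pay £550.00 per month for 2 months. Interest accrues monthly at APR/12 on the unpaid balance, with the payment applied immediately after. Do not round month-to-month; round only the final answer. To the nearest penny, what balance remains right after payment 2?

£6,716.61

Monthly rate r = 19.3%/12 = 1.60833% = 0.0160833.
Each month: B ← B·(1+r) − £550.00.
Month 1: interest £121.91; balance after payment £7,151.59.
Month 2: interest £115.02; balance after payment £6,716.61.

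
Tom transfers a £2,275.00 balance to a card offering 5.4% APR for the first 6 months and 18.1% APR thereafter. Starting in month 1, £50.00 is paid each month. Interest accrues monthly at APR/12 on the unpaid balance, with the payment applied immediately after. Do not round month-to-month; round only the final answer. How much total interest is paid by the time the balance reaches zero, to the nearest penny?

£1,200.10

Promo months 1–6 at r₀ = 5.4%/12 = 0.0045; months 7+ at r₁ = 18.1%/12 = 0.0150833.
After month 6: iterate B ← B·(1+r₀) − £50.00 for 6 months → £2,033.72.
Then at r₁ with £50.00/mo: n₂ = −ln(1 − r₁·B/P)/ln(1+r₁) ≈ 63.50 → 64 more payments.
Total paid = 69·£50.00 + £25.10 = £3,475.10; interest = £3,475.10 − £2,275.00 = £1,200.10.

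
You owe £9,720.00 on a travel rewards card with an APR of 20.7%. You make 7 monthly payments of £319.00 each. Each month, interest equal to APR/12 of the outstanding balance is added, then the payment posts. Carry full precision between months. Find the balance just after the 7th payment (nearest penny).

Monthly rate r = 20.7%/12 = 1.725% = 0.01725.
Each month: B ← B·(1+r) − £319.00.
Month 1: interest £167.67; balance after payment £9,568.67.
Month 2: interest £165.06; balance after payment £9,414.73.
Month 3: interest £162.40; balance after payment £9,258.13.
Month 4: interest £159.70; balance after payment £9,098.84.
Month 5: interest £156.95; balance after payment £8,936.79.
Month 6: interest £154.16; balance after payment £8,771.95.
Month 7: interest £151.32; balance after payment £8,604.27.

£8,604.27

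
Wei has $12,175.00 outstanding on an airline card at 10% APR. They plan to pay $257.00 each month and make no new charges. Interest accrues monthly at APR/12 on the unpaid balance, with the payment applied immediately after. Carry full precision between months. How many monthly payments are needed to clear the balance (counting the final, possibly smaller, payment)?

Monthly rate r = 10%/12 = 0.833333% = 0.00833333.
Recurrence: B ← B·(1+r) − $257.00.
Month 1: interest $101.46; balance after payment $12,019.46.
Month 2: interest $100.16; balance after payment $11,862.62.
Closed form: n = −ln(1 − rB₀/P)/ln(1+r) = −ln(0.60522)/ln(1.00833) ≈ 60.510, so the balance reaches zero during payment 61.

61 months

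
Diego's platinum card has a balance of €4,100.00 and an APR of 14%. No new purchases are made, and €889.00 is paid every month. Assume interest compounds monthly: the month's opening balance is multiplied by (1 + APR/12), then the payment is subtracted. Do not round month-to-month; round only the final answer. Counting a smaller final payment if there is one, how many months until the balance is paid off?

Monthly rate r = 14%/12 = 1.16667% = 0.0116667.
Recurrence: B ← B·(1+r) − €889.00.
Month 1: interest €47.83; balance after payment €3,258.83.
Month 2: interest €38.02; balance after payment €2,407.85.
Month 3: interest €28.09; balance after payment €1,546.94.
Month 4: interest €18.05; balance after payment €675.99.
Month 5: interest €7.89; balance after payment €0.00.

5 months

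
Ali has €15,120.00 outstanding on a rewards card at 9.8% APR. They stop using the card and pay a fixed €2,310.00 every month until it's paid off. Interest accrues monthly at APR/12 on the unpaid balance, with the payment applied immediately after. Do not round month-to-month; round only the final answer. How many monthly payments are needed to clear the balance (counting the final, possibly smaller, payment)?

Monthly rate r = 9.8%/12 = 0.816667% = 0.00816667.
Recurrence: B ← B·(1+r) − €2,310.00.
Month 1: interest €123.48; balance after payment €12,933.48.
Month 2: interest €105.62; balance after payment €10,729.10.
Closed form: n = −ln(1 − rB₀/P)/ln(1+r) = −ln(0.94655)/ln(1.00817) ≈ 6.754, so the balance reaches zero during payment 7.

7 payments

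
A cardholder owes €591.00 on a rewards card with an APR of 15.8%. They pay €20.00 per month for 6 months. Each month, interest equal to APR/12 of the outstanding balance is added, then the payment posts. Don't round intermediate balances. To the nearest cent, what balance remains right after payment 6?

€515.23

Monthly rate r = 15.8%/12 = 1.31667% = 0.0131667.
Each month: B ← B·(1+r) − €20.00.
Month 1: interest €7.78; balance after payment €578.78.
Month 2: interest €7.62; balance after payment €566.40.
Month 3: interest €7.46; balance after payment €553.86.
Month 4: interest €7.29; balance after payment €541.15.
Month 5: interest €7.13; balance after payment €528.28.
Month 6: interest €6.96; balance after payment €515.23.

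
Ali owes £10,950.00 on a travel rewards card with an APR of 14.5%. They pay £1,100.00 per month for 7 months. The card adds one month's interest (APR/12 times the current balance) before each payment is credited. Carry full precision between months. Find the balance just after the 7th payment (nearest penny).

£3,925.63

Monthly rate r = 14.5%/12 = 1.20833% = 0.0120833.
Each month: B ← B·(1+r) − £1,100.00.
Month 1: interest £132.31; balance after payment £9,982.31.
Month 2: interest £120.62; balance after payment £9,002.93.
Month 3: interest £108.79; balance after payment £8,011.72.
Month 4: interest £96.81; balance after payment £7,008.53.
Month 5: interest £84.69; balance after payment £5,993.21.
Month 6: interest £72.42; balance after payment £4,965.63.
Month 7: interest £60.00; balance after payment £3,925.63.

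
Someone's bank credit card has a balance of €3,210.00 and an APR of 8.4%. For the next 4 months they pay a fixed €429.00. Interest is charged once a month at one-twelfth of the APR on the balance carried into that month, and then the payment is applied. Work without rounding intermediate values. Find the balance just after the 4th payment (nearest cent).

€1,566.73

Monthly rate r = 8.4%/12 = 0.7% = 0.007.
Each month: B ← B·(1+r) − €429.00.
Month 1: interest €22.47; balance after payment €2,803.47.
Month 2: interest €19.62; balance after payment €2,394.09.
Month 3: interest €16.76; balance after payment €1,981.85.
Month 4: interest €13.87; balance after payment €1,566.73.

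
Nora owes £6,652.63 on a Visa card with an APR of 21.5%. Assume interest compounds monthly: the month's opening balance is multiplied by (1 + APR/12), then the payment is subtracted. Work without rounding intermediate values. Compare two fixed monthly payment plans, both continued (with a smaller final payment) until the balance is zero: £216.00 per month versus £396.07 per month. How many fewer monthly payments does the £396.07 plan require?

Monthly rate r = 21.5%/12 = 1.79167% = 0.0179167.
At £216.00/mo: n = ⌈−ln(1 − rB₀/P)/ln(1+r)⌉ = 46 payments (last £42.22); total interest = total paid − £6,652.63 = £3,109.59.
At £396.07/mo: 21 payments (last £64.18); total interest £1,332.95.
Payments saved = 46 − 21 = 25.

25 fewer payments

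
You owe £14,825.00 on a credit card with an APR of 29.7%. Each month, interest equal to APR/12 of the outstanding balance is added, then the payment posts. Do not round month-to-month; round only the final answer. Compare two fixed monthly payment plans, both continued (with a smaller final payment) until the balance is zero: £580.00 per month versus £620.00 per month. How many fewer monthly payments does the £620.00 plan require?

4 fewer payments

Monthly rate r = 29.7%/12 = 2.475% = 0.02475.
At £580.00/mo: n = ⌈−ln(1 − rB₀/P)/ln(1+r)⌉ = 41 payments (last £555.58); total interest = total paid − £14,825.00 = £8,930.58.
At £620.00/mo: 37 payments (last £403.83); total interest £7,898.83.
Payments saved = 41 − 37 = 4.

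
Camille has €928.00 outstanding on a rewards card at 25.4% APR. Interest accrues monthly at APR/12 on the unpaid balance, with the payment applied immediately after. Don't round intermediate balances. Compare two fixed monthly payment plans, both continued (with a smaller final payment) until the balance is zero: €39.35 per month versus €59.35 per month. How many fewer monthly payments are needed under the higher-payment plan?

14 fewer payments

Monthly rate r = 25.4%/12 = 2.11667% = 0.0211667.
At €39.35/mo: n = ⌈−ln(1 − rB₀/P)/ln(1+r)⌉ = 34 payments (last €0.56); total interest = total paid − €928.00 = €371.11.
At €59.35/mo: 20 payments (last €11.28); total interest €210.93.
Payments saved = 34 − 20 = 14.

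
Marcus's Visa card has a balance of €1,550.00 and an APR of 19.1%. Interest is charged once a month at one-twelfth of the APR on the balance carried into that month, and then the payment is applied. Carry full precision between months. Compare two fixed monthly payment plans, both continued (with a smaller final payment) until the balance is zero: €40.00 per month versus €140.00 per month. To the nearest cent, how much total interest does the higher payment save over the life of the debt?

€710.71

Monthly rate r = 19.1%/12 = 1.59167% = 0.0159167.
At €40.00/mo: n = ⌈−ln(1 − rB₀/P)/ln(1+r)⌉ = 61 payments (last €29.55); total interest = total paid − €1,550.00 = €879.55.
At €140.00/mo: 13 payments (last €38.84); total interest €168.84.
Interest saved = €879.55 − €168.84 = €710.71.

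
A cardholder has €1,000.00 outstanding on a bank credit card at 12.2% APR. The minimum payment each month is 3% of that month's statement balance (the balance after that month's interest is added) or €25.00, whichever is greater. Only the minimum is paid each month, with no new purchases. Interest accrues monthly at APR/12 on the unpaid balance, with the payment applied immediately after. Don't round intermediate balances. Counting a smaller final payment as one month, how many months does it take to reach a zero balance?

Monthly rate r = 12.2%/12 = 1.01667% = 0.0101667.
While 3% of the post-interest balance exceeds €25.00, each month B ← (B·(1+r))·(1 − 0.03), i.e. B shrinks by the factor (1+r)·0.97 = 0.97986.
This holds for months 1–10. Entering month 11 the balance is €815.92; 3% of the post-interest balance is now below €25.00, so the flat €25.00 minimum applies from here.
From month 11 a fixed €25.00 at rate r clears €815.92 in 40 more payments. Total: 10 + 40 = 50 months.

50 months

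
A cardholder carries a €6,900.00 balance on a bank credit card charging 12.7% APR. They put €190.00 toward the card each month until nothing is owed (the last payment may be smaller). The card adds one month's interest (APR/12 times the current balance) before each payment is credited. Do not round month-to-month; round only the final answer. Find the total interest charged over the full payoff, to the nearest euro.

Monthly rate r = 12.7%/12 = 1.05833% = 0.0105833.
Payoff takes n = ⌈−ln(1 − rB₀/P)/ln(1+r)⌉ = ⌈46.075⌉ = 47 payments; the last is €14.30.
Total paid = 46·€190.00 + €14.30 = €8,754.30.
Total interest = total paid − principal = €8,754.30 − €6,900.00 = €1,854.30.

€1,854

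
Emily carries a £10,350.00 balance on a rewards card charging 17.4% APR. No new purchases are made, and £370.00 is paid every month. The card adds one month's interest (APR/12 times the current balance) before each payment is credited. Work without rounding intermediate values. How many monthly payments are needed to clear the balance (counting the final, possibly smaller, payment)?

37 payments

Monthly rate r = 17.4%/12 = 1.45% = 0.0145.
Recurrence: B ← B·(1+r) − £370.00.
Month 1: interest £150.07; balance after payment £10,130.08.
Month 2: interest £146.89; balance after payment £9,906.96.
Closed form: n = −ln(1 − rB₀/P)/ln(1+r) = −ln(0.59439)/ln(1.0145) ≈ 36.136, so the balance reaches zero during payment 37.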